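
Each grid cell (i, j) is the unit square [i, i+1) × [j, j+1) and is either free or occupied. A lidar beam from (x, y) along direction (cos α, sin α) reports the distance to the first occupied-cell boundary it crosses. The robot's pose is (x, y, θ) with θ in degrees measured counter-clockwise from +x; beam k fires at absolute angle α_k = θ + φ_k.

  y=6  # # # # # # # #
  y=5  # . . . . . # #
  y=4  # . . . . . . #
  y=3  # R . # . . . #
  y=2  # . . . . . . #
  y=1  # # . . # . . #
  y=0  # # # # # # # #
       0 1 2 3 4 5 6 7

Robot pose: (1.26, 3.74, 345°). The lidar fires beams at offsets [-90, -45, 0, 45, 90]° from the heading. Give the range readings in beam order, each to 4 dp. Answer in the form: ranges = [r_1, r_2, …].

beam 1: φ=-90°, α=255°
  cosα=-0.2588 sinα=-0.9659 | (1,3) | tMaxX 1.0046 tMaxY 0.7661 | tΔX 3.8637 tΔY 1.0353
    t=0.7661 [y] (1,2)
    t=1.0046 [x] (0,2) — stop
  → r_1 = 1.0046
beam 2: φ=-45°, α=300°
  cosα=0.5000 sinα=-0.8660 | (1,3) | tMaxX 1.4800 tMaxY 0.8545 | tΔX 2.0000 tΔY 1.1547
    t=0.8545 [y] (1,2)
    t=1.4800 [x] (2,2)
    t=2.0092 [y] (2,1)
    t=3.1639 [y] (2,0) — stop
  → r_2 = 3.1639
beam 3: φ=0°, α=345°
  cosα=0.9659 sinα=-0.2588 | (1,3) | tMaxX 0.7661 tMaxY 2.8591 | tΔX 1.0353 tΔY 3.8637
    t=0.7661 [x] (2,3)
    t=1.8014 [x] (3,3) — stop
  → r_3 = 1.8014
beam 4: φ=45°, α=30°
  cosα=0.8660 sinα=0.5000 | (1,3) | tMaxX 0.8545 tMaxY 0.5200 | tΔX 1.1547 tΔY 2.0000
    t=0.5200 [y] (1,4)
    t=0.8545 [x] (2,4)
    t=2.0092 [x] (3,4)
    t=2.5200 [y] (3,5)
    t=3.1639 [x] (4,5)
    t=4.3186 [x] (5,5)
    t=4.5200 [y] (5,6) — stop
  → r_4 = 4.5200
beam 5: φ=90°, α=75°
  cosα=0.2588 sinα=0.9659 | (1,3) | tMaxX 2.8591 tMaxY 0.2692 | tΔX 3.8637 tΔY 1.0353
    t=0.2692 [y] (1,4)
    t=1.3044 [y] (1,5)
    t=2.3397 [y] (1,6) — stop
  → r_5 = 2.3397

ranges = [1.0046, 3.1639, 1.8014, 4.5200, 2.3397]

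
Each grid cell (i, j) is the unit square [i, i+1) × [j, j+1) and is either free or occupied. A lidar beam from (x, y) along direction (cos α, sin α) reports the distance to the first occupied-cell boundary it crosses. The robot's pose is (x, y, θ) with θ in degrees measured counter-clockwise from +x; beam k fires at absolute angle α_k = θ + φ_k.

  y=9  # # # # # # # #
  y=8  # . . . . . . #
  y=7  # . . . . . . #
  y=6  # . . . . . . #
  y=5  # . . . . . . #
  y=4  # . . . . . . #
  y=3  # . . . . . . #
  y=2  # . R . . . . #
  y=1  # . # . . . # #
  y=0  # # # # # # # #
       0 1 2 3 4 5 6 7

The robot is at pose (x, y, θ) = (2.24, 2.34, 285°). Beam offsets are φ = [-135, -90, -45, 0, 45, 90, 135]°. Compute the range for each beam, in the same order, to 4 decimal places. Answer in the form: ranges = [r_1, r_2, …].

ranges = [1.4318, 1.2837, 0.3926, 0.3520, 0.6800, 4.9279, 7.6903]

beam 1: φ=-135°, α=150°
  direction (-0.8660, 0.5000); cell (2,2); t to first gridline: x 0.2771, y 1.3200 (then +1.1547 / +2.0000)
    (1,2) via x @ 0.2771
    (1,3) via y @ 1.3200
    (0,3) via x @ 1.4318  # hit
  → r_1 = 1.4318
beam 2: φ=-90°, α=195°
  direction (-0.9659, -0.2588); cell (2,2); t to first gridline: x 0.2485, y 1.3137 (then +1.0353 / +3.8637)
    (1,2) via x @ 0.2485
    (0,2) via x @ 1.2837  # hit
  → r_2 = 1.2837
beam 3: φ=-45°, α=240°
  direction (-0.5000, -0.8660); cell (2,2); t to first gridline: x 0.4800, y 0.3926 (then +2.0000 / +1.1547)
    (2,1) via y @ 0.3926  # hit
  → r_3 = 0.3926
beam 4: φ=0°, α=285°
  direction (0.2588, -0.9659); cell (2,2); t to first gridline: x 2.9364, y 0.3520 (then +3.8637 / +1.0353)
    (2,1) via y @ 0.3520  # hit
  → r_4 = 0.3520
beam 5: φ=45°, α=330°
  direction (0.8660, -0.5000); cell (2,2); t to first gridline: x 0.8776, y 0.6800 (then +1.1547 / +2.0000)
    (2,1) via y @ 0.6800  # hit
  → r_5 = 0.6800
beam 6: φ=90°, α=15°
  direction (0.9659, 0.2588); cell (2,2); t to first gridline: x 0.7868, y 2.5500 (then +1.0353 / +3.8637)
    (3,2) via x @ 0.7868
    (4,2) via x @ 1.8221
    (4,3) via y @ 2.5500
    (5,3) via x @ 2.8574
    (6,3) via x @ 3.8926
    (7,3) via x @ 4.9279  # hit
  → r_6 = 4.9279
beam 7: φ=135°, α=60°
  direction (0.5000, 0.8660); cell (2,2); t to first gridline: x 1.5200, y 0.7621 (then +2.0000 / +1.1547)
    (2,3) via y @ 0.7621
    (3,3) via x @ 1.5200
    (3,4) via y @ 1.9168
    (3,5) via y @ 3.0715
    (4,5) via x @ 3.5200
    (4,6) via y @ 4.2262
    (4,7) via y @ 5.3809
    (5,7) via x @ 5.5200
    (5,8) via y @ 6.5356
    (6,8) via x @ 7.5200
    (6,9) via y @ 7.6903  # hit
  → r_7 = 7.6903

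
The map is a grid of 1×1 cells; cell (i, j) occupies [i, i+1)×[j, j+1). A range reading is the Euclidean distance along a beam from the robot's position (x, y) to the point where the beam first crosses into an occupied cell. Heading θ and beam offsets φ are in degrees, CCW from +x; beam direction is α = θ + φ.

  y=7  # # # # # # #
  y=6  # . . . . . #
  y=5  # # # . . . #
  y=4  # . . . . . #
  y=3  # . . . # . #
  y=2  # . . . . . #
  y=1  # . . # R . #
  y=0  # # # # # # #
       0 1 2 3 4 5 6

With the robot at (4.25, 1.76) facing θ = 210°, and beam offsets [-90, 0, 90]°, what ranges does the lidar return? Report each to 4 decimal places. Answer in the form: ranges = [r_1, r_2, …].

ranges = [3.7412, 0.2887, 0.8776]

beam 1: φ=-90°, α=120°
  direction (-0.5000, 0.8660); cell (4,1); t to first gridline: x 0.5000, y 0.2771 (then +2.0000 / +1.1547)
    (4,2) via y @ 0.2771
    (3,2) via x @ 0.5000
    (3,3) via y @ 1.4318
    (2,3) via x @ 2.5000
    (2,4) via y @ 2.5865
    (2,5) via y @ 3.7412  # hit
  → r_1 = 3.7412
beam 2: φ=0°, α=210°
  direction (-0.8660, -0.5000); cell (4,1); t to first gridline: x 0.2887, y 1.5200 (then +1.1547 / +2.0000)
    (3,1) via x @ 0.2887  # hit
  → r_2 = 0.2887
beam 3: φ=90°, α=300°
  direction (0.5000, -0.8660); cell (4,1); t to first gridline: x 1.5000, y 0.8776 (then +2.0000 / +1.1547)
    (4,0) via y @ 0.8776  # hit
  → r_3 = 0.8776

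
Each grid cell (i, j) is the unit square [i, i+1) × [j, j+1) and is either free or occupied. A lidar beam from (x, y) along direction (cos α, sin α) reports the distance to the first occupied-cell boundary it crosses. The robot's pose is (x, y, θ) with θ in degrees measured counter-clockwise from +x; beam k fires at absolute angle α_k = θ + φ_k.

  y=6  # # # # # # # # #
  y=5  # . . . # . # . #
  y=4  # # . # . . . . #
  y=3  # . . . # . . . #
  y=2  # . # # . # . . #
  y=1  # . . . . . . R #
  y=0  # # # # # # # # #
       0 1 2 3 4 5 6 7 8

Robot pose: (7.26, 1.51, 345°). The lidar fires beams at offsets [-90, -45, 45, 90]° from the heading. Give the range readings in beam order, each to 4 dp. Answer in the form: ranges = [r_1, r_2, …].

beam 1: φ=-90°, α=255°
  dir = (cos 255°, sin 255°) = (-0.2588, -0.9659); from cell (7,1)
  next x-line at t=1.0046, next y-line at t=0.5280; Δt_x=3.8637, Δt_y=1.0353
    y: enter (7,0) at t=0.5280 ← occupied
  → r_1 = 0.5280
beam 2: φ=-45°, α=300°
  dir = (cos 300°, sin 300°) = (0.5000, -0.8660); from cell (7,1)
  next x-line at t=1.4800, next y-line at t=0.5889; Δt_x=2.0000, Δt_y=1.1547
    y: enter (7,0) at t=0.5889 ← occupied
  → r_2 = 0.5889
beam 3: φ=45°, α=30°
  dir = (cos 30°, sin 30°) = (0.8660, 0.5000); from cell (7,1)
  next x-line at t=0.8545, next y-line at t=0.9800; Δt_x=1.1547, Δt_y=2.0000
    x: enter (8,1) at t=0.8545 ← occupied
  → r_3 = 0.8545
beam 4: φ=90°, α=75°
  dir = (cos 75°, sin 75°) = (0.2588, 0.9659); from cell (7,1)
  next x-line at t=2.8591, next y-line at t=0.5073; Δt_x=3.8637, Δt_y=1.0353
    y: enter (7,2) at t=0.5073
    y: enter (7,3) at t=1.5426
    y: enter (7,4) at t=2.5778
    x: enter (8,4) at t=2.8591 ← occupied
  → r_4 = 2.8591

ranges = [0.5280, 0.5889, 0.8545, 2.8591]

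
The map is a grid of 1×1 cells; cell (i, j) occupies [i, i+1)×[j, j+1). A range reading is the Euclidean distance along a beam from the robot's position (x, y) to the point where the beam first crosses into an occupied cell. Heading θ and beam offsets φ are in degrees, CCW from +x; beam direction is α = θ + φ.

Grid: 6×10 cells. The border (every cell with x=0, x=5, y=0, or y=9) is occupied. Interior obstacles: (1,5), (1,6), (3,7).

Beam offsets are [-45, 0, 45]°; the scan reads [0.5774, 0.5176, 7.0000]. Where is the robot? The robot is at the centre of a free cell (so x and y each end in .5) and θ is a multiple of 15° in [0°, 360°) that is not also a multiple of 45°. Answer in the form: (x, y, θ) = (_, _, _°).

(x, y, θ) = (4.5, 7.5, 195°)

Enumerate (i+0.5, j+0.5, θ) over the 29 free cells and 16 admissible headings. For each, cast all 3 beams and compare to the given ranges.
  (1.5, 4.5, 285°): beam 1 = 1.0000 ≠ 0.5774 ✗
  (2.5, 1.5, 75°): beam 1 = 2.8868 ≠ 0.5774 ✗
  (4.5, 5.5, 105°): beam 1 = 1.0000 ≠ 0.5774 ✗
  (2.5, 5.5, 150°): beam 1 = 3.6235 ≠ 0.5774 ✗
  (4.5, 7.5, 210°): beam 1 = 0.5176 ≠ 0.5774 ✗
  …
  (4.5, 7.5, 195°): r_1=0.5774, r_2=0.5176, r_3=7.0000 — all match ✓
Only this pose fits every beam.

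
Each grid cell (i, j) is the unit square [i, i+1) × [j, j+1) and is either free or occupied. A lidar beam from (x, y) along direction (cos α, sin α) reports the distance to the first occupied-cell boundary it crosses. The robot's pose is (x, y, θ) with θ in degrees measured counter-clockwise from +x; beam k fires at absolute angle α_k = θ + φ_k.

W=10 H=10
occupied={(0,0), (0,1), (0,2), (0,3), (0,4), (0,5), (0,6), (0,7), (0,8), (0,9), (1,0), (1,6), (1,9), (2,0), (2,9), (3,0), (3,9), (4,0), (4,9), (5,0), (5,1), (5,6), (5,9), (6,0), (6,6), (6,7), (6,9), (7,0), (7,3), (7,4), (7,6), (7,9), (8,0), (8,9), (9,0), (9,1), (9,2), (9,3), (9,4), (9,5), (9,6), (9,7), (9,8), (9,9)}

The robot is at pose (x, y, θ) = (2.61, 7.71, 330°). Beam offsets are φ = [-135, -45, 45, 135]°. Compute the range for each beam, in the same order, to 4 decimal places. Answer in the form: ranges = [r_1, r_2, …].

ranges = [1.6668, 6.9467, 4.9842, 1.3355]

beam 1: φ=-135°, α=195°
  direction (-0.9659, -0.2588); cell (2,7); t to first gridline: x 0.6315, y 2.7432 (then +1.0353 / +3.8637)
    (1,7) via x @ 0.6315
    (0,7) via x @ 1.6668  # hit
  → r_1 = 1.6668
beam 2: φ=-45°, α=285°
  direction (0.2588, -0.9659); cell (2,7); t to first gridline: x 1.5068, y 0.7350 (then +3.8637 / +1.0353)
    (2,6) via y @ 0.7350
    (3,6) via x @ 1.5068
    (3,5) via y @ 1.7703
    (3,4) via y @ 2.8056
    (3,3) via y @ 3.8409
    (3,2) via y @ 4.8762
    (4,2) via x @ 5.3705
    (4,1) via y @ 5.9114
    (4,0) via y @ 6.9467  # hit
  → r_2 = 6.9467
beam 3: φ=45°, α=15°
  direction (0.9659, 0.2588); cell (2,7); t to first gridline: x 0.4038, y 1.1205 (then +1.0353 / +3.8637)
    (3,7) via x @ 0.4038
    (3,8) via y @ 1.1205
    (4,8) via x @ 1.4390
    (5,8) via x @ 2.4743
    (6,8) via x @ 3.5096
    (7,8) via x @ 4.5449
    (7,9) via y @ 4.9842  # hit
  → r_3 = 4.9842
beam 4: φ=135°, α=105°
  direction (-0.2588, 0.9659); cell (2,7); t to first gridline: x 2.3569, y 0.3002 (then +3.8637 / +1.0353)
    (2,8) via y @ 0.3002
    (2,9) via y @ 1.3355  # hit
  → r_4 = 1.3355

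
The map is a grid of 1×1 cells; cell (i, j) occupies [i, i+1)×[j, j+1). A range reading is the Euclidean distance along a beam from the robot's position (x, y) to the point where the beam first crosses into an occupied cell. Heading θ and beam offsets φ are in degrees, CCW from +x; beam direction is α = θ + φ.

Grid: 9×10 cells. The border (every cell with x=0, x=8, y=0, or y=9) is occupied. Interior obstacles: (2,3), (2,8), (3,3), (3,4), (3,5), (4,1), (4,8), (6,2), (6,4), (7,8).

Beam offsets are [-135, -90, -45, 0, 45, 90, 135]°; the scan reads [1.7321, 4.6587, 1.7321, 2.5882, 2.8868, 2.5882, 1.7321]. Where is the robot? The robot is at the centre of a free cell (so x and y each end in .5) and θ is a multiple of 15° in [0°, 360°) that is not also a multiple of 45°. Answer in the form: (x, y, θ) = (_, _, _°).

(x, y, θ) = (5.5, 6.5, 345°)

Candidates: 46 free-cell centres × 16 headings = 736 poses. Raycast each; keep the one whose scan matches to 4 dp.
  (5.5, 1.5, 165°): beam 1 = 1.0000 ≠ 1.7321 ✗
  (6.5, 6.5, 300°): beam 1 = 5.6940 ≠ 1.7321 ✗
  (6.5, 6.5, 15°): beam 1 = 6.3509 ≠ 1.7321 ✗
  …
  (5.5, 6.5, 345°): r_1=1.7321, r_2=4.6587, r_3=1.7321, r_4=2.5882, r_5=2.8868, r_6=2.5882, r_7=1.7321 — all match ✓
Unique over the lattice → pose = (5.5, 6.5, 345°).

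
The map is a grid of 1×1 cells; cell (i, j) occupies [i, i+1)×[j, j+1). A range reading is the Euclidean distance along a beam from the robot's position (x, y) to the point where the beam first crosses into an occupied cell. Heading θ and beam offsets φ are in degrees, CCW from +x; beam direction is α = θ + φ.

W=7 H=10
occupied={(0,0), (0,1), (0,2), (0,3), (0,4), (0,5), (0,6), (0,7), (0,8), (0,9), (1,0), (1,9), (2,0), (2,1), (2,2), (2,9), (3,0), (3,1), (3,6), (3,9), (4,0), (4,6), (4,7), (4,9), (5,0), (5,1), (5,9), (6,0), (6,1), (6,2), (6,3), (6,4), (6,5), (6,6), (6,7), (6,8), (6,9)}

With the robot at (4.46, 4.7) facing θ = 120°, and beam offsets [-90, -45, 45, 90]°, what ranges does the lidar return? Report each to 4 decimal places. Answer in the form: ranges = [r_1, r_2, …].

ranges = [1.7782, 1.3459, 3.5821, 3.9953]

beam 1: φ=-90°, α=30°
  cosα=0.8660 sinα=0.5000 | (4,4) | tMaxX 0.6235 tMaxY 0.6000 | tΔX 1.1547 tΔY 2.0000
    t=0.6000 [y] (4,5)
    t=0.6235 [x] (5,5)
    t=1.7782 [x] (6,5) — stop
  → r_1 = 1.7782
beam 2: φ=-45°, α=75°
  cosα=0.2588 sinα=0.9659 | (4,4) | tMaxX 2.0864 tMaxY 0.3106 | tΔX 3.8637 tΔY 1.0353
    t=0.3106 [y] (4,5)
    t=1.3459 [y] (4,6) — stop
  → r_2 = 1.3459
beam 3: φ=45°, α=165°
  cosα=-0.9659 sinα=0.2588 | (4,4) | tMaxX 0.4762 tMaxY 1.1591 | tΔX 1.0353 tΔY 3.8637
    t=0.4762 [x] (3,4)
    t=1.1591 [y] (3,5)
    t=1.5115 [x] (2,5)
    t=2.5468 [x] (1,5)
    t=3.5821 [x] (0,5) — stop
  → r_3 = 3.5821
beam 4: φ=90°, α=210°
  cosα=-0.8660 sinα=-0.5000 | (4,4) | tMaxX 0.5312 tMaxY 1.4000 | tΔX 1.1547 tΔY 2.0000
    t=0.5312 [x] (3,4)
    t=1.4000 [y] (3,3)
    t=1.6859 [x] (2,3)
    t=2.8406 [x] (1,3)
    t=3.4000 [y] (1,2)
    t=3.9953 [x] (0,2) — stop
  → r_4 = 3.9953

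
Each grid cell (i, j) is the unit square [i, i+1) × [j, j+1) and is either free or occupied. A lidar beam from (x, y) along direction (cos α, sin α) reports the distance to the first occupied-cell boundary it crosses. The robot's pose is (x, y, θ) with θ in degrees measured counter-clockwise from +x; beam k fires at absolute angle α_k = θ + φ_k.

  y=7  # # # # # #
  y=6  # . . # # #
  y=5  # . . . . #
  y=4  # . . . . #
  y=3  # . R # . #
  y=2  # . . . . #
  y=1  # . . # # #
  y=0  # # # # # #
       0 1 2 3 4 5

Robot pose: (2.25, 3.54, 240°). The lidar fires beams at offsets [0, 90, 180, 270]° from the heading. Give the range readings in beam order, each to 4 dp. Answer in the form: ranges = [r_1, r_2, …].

ranges = [2.5000, 0.8660, 2.8406, 1.4434]

beam 1: φ=0°, α=240°
  dir = (cos 240°, sin 240°) = (-0.5000, -0.8660); from cell (2,3)
  next x-line at t=0.5000, next y-line at t=0.6235; Δt_x=2.0000, Δt_y=1.1547
    x: enter (1,3) at t=0.5000
    y: enter (1,2) at t=0.6235
    y: enter (1,1) at t=1.7782
    x: enter (0,1) at t=2.5000 ← occupied
  → r_1 = 2.5000
beam 2: φ=90°, α=330°
  dir = (cos 330°, sin 330°) = (0.8660, -0.5000); from cell (2,3)
  next x-line at t=0.8660, next y-line at t=1.0800; Δt_x=1.1547, Δt_y=2.0000
    x: enter (3,3) at t=0.8660 ← occupied
  → r_2 = 0.8660
beam 3: φ=180°, α=60°
  dir = (cos 60°, sin 60°) = (0.5000, 0.8660); from cell (2,3)
  next x-line at t=1.5000, next y-line at t=0.5312; Δt_x=2.0000, Δt_y=1.1547
    y: enter (2,4) at t=0.5312
    x: enter (3,4) at t=1.5000
    y: enter (3,5) at t=1.6859
    y: enter (3,6) at t=2.8406 ← occupied
  → r_3 = 2.8406
beam 4: φ=270°, α=150°
  dir = (cos 150°, sin 150°) = (-0.8660, 0.5000); from cell (2,3)
  next x-line at t=0.2887, next y-line at t=0.9200; Δt_x=1.1547, Δt_y=2.0000
    x: enter (1,3) at t=0.2887
    y: enter (1,4) at t=0.9200
    x: enter (0,4) at t=1.4434 ← occupied
  → r_4 = 1.4434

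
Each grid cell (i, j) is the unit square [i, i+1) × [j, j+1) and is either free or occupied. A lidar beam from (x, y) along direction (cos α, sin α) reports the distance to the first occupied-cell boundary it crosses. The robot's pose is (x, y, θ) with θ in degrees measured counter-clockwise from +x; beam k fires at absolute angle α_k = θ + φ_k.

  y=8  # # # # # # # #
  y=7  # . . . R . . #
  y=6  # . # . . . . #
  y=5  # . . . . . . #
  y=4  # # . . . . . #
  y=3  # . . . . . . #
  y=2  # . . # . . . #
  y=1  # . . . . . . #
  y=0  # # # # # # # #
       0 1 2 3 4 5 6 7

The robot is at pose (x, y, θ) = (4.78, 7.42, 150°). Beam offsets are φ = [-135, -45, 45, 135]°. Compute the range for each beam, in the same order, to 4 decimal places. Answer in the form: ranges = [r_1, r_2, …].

ranges = [2.2409, 0.6005, 1.8428, 6.6465]

beam 1: φ=-135°, α=15°
  cosα=0.9659 sinα=0.2588 | (4,7) | tMaxX 0.2278 tMaxY 2.2409 | tΔX 1.0353 tΔY 3.8637
    t=0.2278 [x] (5,7)
    t=1.2630 [x] (6,7)
    t=2.2409 [y] (6,8) — stop
  → r_1 = 2.2409
beam 2: φ=-45°, α=105°
  cosα=-0.2588 sinα=0.9659 | (4,7) | tMaxX 3.0137 tMaxY 0.6005 | tΔX 3.8637 tΔY 1.0353
    t=0.6005 [y] (4,8) — stop
  → r_2 = 0.6005
beam 3: φ=45°, α=195°
  cosα=-0.9659 sinα=-0.2588 | (4,7) | tMaxX 0.8075 tMaxY 1.6228 | tΔX 1.0353 tΔY 3.8637
    t=0.8075 [x] (3,7)
    t=1.6228 [y] (3,6)
    t=1.8428 [x] (2,6) — stop
  → r_3 = 1.8428
beam 4: φ=135°, α=285°
  cosα=0.2588 sinα=-0.9659 | (4,7) | tMaxX 0.8500 tMaxY 0.4348 | tΔX 3.8637 tΔY 1.0353
    t=0.4348 [y] (4,6)
    t=0.8500 [x] (5,6)
    t=1.4701 [y] (5,5)
    t=2.5054 [y] (5,4)
    t=3.5406 [y] (5,3)
    t=4.5759 [y] (5,2)
    t=4.7137 [x] (6,2)
    t=5.6112 [y] (6,1)
    t=6.6465 [y] (6,0) — stop
  → r_4 = 6.6465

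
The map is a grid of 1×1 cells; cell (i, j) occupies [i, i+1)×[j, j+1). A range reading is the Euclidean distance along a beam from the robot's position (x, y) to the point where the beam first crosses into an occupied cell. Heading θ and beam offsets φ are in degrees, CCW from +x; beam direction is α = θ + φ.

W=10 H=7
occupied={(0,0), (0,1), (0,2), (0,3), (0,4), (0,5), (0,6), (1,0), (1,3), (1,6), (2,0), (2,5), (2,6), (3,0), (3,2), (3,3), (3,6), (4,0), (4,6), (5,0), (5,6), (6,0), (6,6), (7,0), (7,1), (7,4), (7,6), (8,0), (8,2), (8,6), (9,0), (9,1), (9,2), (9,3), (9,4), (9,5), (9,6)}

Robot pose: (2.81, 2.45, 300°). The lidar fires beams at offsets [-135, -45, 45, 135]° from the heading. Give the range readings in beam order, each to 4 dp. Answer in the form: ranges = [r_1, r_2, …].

beam 1: φ=-135°, α=165°
  direction (-0.9659, 0.2588); cell (2,2); t to first gridline: x 0.8386, y 2.1250 (then +1.0353 / +3.8637)
    (1,2) via x @ 0.8386
    (0,2) via x @ 1.8738  # hit
  → r_1 = 1.8738
beam 2: φ=-45°, α=255°
  direction (-0.2588, -0.9659); cell (2,2); t to first gridline: x 3.1296, y 0.4659 (then +3.8637 / +1.0353)
    (2,1) via y @ 0.4659
    (2,0) via y @ 1.5012  # hit
  → r_2 = 1.5012
beam 3: φ=45°, α=345°
  direction (0.9659, -0.2588); cell (2,2); t to first gridline: x 0.1967, y 1.7387 (then +1.0353 / +3.8637)
    (3,2) via x @ 0.1967  # hit
  → r_3 = 0.1967
beam 4: φ=135°, α=75°
  direction (0.2588, 0.9659); cell (2,2); t to first gridline: x 0.7341, y 0.5694 (then +3.8637 / +1.0353)
    (2,3) via y @ 0.5694
    (3,3) via x @ 0.7341  # hit
  → r_4 = 0.7341

ranges = [1.8738, 1.5012, 0.1967, 0.7341]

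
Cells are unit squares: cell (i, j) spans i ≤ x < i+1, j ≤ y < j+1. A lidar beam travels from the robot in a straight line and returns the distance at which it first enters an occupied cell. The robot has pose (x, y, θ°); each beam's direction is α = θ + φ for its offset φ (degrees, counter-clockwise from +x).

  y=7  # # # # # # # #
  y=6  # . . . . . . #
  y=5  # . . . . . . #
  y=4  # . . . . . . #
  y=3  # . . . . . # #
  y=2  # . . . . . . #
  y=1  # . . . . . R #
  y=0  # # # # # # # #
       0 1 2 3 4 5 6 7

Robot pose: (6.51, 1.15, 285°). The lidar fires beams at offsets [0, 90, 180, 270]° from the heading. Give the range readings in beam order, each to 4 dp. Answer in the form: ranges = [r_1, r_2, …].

beam 1: φ=0°, α=285°
  direction (0.2588, -0.9659); cell (6,1); t to first gridline: x 1.8932, y 0.1553 (then +3.8637 / +1.0353)
    (6,0) via y @ 0.1553  # hit
  → r_1 = 0.1553
beam 2: φ=90°, α=15°
  direction (0.9659, 0.2588); cell (6,1); t to first gridline: x 0.5073, y 3.2841 (then +1.0353 / +3.8637)
    (7,1) via x @ 0.5073  # hit
  → r_2 = 0.5073
beam 3: φ=180°, α=105°
  direction (-0.2588, 0.9659); cell (6,1); t to first gridline: x 1.9705, y 0.8800 (then +3.8637 / +1.0353)
    (6,2) via y @ 0.8800
    (6,3) via y @ 1.9153  # hit
  → r_3 = 1.9153
beam 4: φ=270°, α=195°
  direction (-0.9659, -0.2588); cell (6,1); t to first gridline: x 0.5280, y 0.5796 (then +1.0353 / +3.8637)
    (5,1) via x @ 0.5280
    (5,0) via y @ 0.5796  # hit
  → r_4 = 0.5796

ranges = [0.1553, 0.5073, 1.9153, 0.5796]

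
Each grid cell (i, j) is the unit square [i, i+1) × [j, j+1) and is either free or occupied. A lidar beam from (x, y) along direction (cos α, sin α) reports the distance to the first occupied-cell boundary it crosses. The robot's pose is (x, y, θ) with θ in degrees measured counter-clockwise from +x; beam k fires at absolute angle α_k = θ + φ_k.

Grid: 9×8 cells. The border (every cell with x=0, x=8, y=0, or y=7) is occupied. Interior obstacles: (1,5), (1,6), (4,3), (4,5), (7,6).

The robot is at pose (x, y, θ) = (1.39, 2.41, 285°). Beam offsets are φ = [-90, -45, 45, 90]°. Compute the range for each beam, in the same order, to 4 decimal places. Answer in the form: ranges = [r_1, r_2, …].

beam 1: φ=-90°, α=195°
  dir = (cos 195°, sin 195°) = (-0.9659, -0.2588); from cell (1,2)
  next x-line at t=0.4038, next y-line at t=1.5841; Δt_x=1.0353, Δt_y=3.8637
    x: enter (0,2) at t=0.4038 ← occupied
  → r_1 = 0.4038
beam 2: φ=-45°, α=240°
  dir = (cos 240°, sin 240°) = (-0.5000, -0.8660); from cell (1,2)
  next x-line at t=0.7800, next y-line at t=0.4734; Δt_x=2.0000, Δt_y=1.1547
    y: enter (1,1) at t=0.4734
    x: enter (0,1) at t=0.7800 ← occupied
  → r_2 = 0.7800
beam 3: φ=45°, α=330°
  dir = (cos 330°, sin 330°) = (0.8660, -0.5000); from cell (1,2)
  next x-line at t=0.7044, next y-line at t=0.8200; Δt_x=1.1547, Δt_y=2.0000
    x: enter (2,2) at t=0.7044
    y: enter (2,1) at t=0.8200
    x: enter (3,1) at t=1.8591
    y: enter (3,0) at t=2.8200 ← occupied
  → r_3 = 2.8200
beam 4: φ=90°, α=15°
  dir = (cos 15°, sin 15°) = (0.9659, 0.2588); from cell (1,2)
  next x-line at t=0.6315, next y-line at t=2.2796; Δt_x=1.0353, Δt_y=3.8637
    x: enter (2,2) at t=0.6315
    x: enter (3,2) at t=1.6668
    y: enter (3,3) at t=2.2796
    x: enter (4,3) at t=2.7021 ← occupied
  → r_4 = 2.7021

ranges = [0.4038, 0.7800, 2.8200, 2.7021]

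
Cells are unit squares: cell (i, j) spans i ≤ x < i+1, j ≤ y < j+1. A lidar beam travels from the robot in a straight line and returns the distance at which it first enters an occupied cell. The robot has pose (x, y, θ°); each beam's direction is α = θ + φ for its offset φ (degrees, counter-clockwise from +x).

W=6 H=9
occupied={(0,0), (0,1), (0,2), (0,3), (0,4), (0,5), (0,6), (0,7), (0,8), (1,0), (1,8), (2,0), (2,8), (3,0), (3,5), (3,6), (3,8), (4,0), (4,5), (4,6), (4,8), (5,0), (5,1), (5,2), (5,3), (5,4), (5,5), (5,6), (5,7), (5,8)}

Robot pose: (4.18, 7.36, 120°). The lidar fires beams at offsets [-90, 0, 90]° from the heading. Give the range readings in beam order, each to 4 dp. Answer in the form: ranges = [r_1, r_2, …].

ranges = [0.9469, 0.7390, 0.7200]

beam 1: φ=-90°, α=30°
  direction (0.8660, 0.5000); cell (4,7); t to first gridline: x 0.9469, y 1.2800 (then +1.1547 / +2.0000)
    (5,7) via x @ 0.9469  # hit
  → r_1 = 0.9469
beam 2: φ=0°, α=120°
  direction (-0.5000, 0.8660); cell (4,7); t to first gridline: x 0.3600, y 0.7390 (then +2.0000 / +1.1547)
    (3,7) via x @ 0.3600
    (3,8) via y @ 0.7390  # hit
  → r_2 = 0.7390
beam 3: φ=90°, α=210°
  direction (-0.8660, -0.5000); cell (4,7); t to first gridline: x 0.2078, y 0.7200 (then +1.1547 / +2.0000)
    (3,7) via x @ 0.2078
    (3,6) via y @ 0.7200  # hit
  → r_3 = 0.7200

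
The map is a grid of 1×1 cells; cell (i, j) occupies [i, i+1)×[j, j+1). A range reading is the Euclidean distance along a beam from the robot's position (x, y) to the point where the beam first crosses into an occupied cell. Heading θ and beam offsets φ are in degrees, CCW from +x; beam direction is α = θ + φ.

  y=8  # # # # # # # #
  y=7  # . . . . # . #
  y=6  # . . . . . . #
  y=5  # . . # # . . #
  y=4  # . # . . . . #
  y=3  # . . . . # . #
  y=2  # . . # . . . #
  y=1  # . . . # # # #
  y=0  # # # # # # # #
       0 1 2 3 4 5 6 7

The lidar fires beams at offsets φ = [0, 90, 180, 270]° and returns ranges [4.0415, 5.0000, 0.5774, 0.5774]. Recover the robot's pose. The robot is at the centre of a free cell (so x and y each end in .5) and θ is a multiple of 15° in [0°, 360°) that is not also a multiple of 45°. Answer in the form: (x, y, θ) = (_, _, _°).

Candidates: 33 free-cell centres × 16 headings = 528 poses. Raycast each; keep the one whose scan matches to 4 dp.
  (2.5, 6.5, 105°): beam 1 = 1.5529 ≠ 4.0415 ✗
  (2.5, 3.5, 240°): beam 1 = 2.8868 ≠ 4.0415 ✗
  (1.5, 2.5, 105°): beam 1 = 1.9319 ≠ 4.0415 ✗
  …
  (4.5, 7.5, 210°): r_1=4.0415, r_2=5.0000, r_3=0.5774, r_4=0.5774 — all match ✓
Unique over the lattice → pose = (4.5, 7.5, 210°).

(x, y, θ) = (4.5, 7.5, 210°)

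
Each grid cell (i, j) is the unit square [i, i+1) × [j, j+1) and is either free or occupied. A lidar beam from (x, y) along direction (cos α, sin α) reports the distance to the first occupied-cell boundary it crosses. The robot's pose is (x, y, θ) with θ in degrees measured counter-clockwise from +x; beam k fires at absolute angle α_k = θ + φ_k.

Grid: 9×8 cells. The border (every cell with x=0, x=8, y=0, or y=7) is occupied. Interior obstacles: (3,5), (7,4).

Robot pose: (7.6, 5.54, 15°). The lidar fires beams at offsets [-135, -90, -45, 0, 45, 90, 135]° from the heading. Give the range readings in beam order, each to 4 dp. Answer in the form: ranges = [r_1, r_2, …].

ranges = [0.6235, 0.5590, 0.4619, 0.4141, 0.8000, 1.5115, 2.9200]

beam 1: φ=-135°, α=240°
  direction (-0.5000, -0.8660); cell (7,5); t to first gridline: x 1.2000, y 0.6235 (then +2.0000 / +1.1547)
    (7,4) via y @ 0.6235  # hit
  → r_1 = 0.6235
beam 2: φ=-90°, α=285°
  direction (0.2588, -0.9659); cell (7,5); t to first gridline: x 1.5455, y 0.5590 (then +3.8637 / +1.0353)
    (7,4) via y @ 0.5590  # hit
  → r_2 = 0.5590
beam 3: φ=-45°, α=330°
  direction (0.8660, -0.5000); cell (7,5); t to first gridline: x 0.4619, y 1.0800 (then +1.1547 / +2.0000)
    (8,5) via x @ 0.4619  # hit
  → r_3 = 0.4619
beam 4: φ=0°, α=15°
  direction (0.9659, 0.2588); cell (7,5); t to first gridline: x 0.4141, y 1.7773 (then +1.0353 / +3.8637)
    (8,5) via x @ 0.4141  # hit
  → r_4 = 0.4141
beam 5: φ=45°, α=60°
  direction (0.5000, 0.8660); cell (7,5); t to first gridline: x 0.8000, y 0.5312 (then +2.0000 / +1.1547)
    (7,6) via y @ 0.5312
    (8,6) via x @ 0.8000  # hit
  → r_5 = 0.8000
beam 6: φ=90°, α=105°
  direction (-0.2588, 0.9659); cell (7,5); t to first gridline: x 2.3182, y 0.4762 (then +3.8637 / +1.0353)
    (7,6) via y @ 0.4762
    (7,7) via y @ 1.5115  # hit
  → r_6 = 1.5115
beam 7: φ=135°, α=150°
  direction (-0.8660, 0.5000); cell (7,5); t to first gridline: x 0.6928, y 0.9200 (then +1.1547 / +2.0000)
    (6,5) via x @ 0.6928
    (6,6) via y @ 0.9200
    (5,6) via x @ 1.8475
    (5,7) via y @ 2.9200  # hit
  → r_7 = 2.9200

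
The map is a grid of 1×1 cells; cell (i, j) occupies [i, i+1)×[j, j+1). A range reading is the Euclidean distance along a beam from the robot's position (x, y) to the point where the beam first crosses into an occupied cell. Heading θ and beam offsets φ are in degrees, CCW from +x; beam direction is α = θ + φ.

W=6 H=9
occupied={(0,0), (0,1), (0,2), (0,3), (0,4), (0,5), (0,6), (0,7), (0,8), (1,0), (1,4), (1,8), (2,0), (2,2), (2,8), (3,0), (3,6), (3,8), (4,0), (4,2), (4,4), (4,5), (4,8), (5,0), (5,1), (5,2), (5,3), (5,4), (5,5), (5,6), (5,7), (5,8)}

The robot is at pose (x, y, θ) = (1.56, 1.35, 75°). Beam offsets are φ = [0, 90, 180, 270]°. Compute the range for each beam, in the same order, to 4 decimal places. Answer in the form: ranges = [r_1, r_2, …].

beam 1: φ=0°, α=75°
  dir = (cos 75°, sin 75°) = (0.2588, 0.9659); from cell (1,1)
  next x-line at t=1.7000, next y-line at t=0.6729; Δt_x=3.8637, Δt_y=1.0353
    y: enter (1,2) at t=0.6729
    x: enter (2,2) at t=1.7000 ← occupied
  → r_1 = 1.7000
beam 2: φ=90°, α=165°
  dir = (cos 165°, sin 165°) = (-0.9659, 0.2588); from cell (1,1)
  next x-line at t=0.5798, next y-line at t=2.5114; Δt_x=1.0353, Δt_y=3.8637
    x: enter (0,1) at t=0.5798 ← occupied
  → r_2 = 0.5798
beam 3: φ=180°, α=255°
  dir = (cos 255°, sin 255°) = (-0.2588, -0.9659); from cell (1,1)
  next x-line at t=2.1637, next y-line at t=0.3623; Δt_x=3.8637, Δt_y=1.0353
    y: enter (1,0) at t=0.3623 ← occupied
  → r_3 = 0.3623
beam 4: φ=270°, α=345°
  dir = (cos 345°, sin 345°) = (0.9659, -0.2588); from cell (1,1)
  next x-line at t=0.4555, next y-line at t=1.3523; Δt_x=1.0353, Δt_y=3.8637
    x: enter (2,1) at t=0.4555
    y: enter (2,0) at t=1.3523 ← occupied
  → r_4 = 1.3523

ranges = [1.7000, 0.5798, 0.3623, 1.3523]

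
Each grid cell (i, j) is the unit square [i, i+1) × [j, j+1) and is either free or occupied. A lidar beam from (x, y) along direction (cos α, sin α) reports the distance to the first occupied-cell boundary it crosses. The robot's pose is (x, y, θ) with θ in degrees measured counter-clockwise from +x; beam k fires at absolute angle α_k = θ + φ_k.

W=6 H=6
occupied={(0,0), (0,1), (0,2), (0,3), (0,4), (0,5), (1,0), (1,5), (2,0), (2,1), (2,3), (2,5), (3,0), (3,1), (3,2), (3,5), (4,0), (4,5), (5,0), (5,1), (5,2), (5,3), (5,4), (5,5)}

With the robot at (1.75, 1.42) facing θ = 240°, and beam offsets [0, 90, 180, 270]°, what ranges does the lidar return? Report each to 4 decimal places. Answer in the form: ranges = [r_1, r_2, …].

beam 1: φ=0°, α=240°
  cosα=-0.5000 sinα=-0.8660 | (1,1) | tMaxX 1.5000 tMaxY 0.4850 | tΔX 2.0000 tΔY 1.1547
    t=0.4850 [y] (1,0) — stop
  → r_1 = 0.4850
beam 2: φ=90°, α=330°
  cosα=0.8660 sinα=-0.5000 | (1,1) | tMaxX 0.2887 tMaxY 0.8400 | tΔX 1.1547 tΔY 2.0000
    t=0.2887 [x] (2,1) — stop
  → r_2 = 0.2887
beam 3: φ=180°, α=60°
  cosα=0.5000 sinα=0.8660 | (1,1) | tMaxX 0.5000 tMaxY 0.6697 | tΔX 2.0000 tΔY 1.1547
    t=0.5000 [x] (2,1) — stop
  → r_3 = 0.5000
beam 4: φ=270°, α=150°
  cosα=-0.8660 sinα=0.5000 | (1,1) | tMaxX 0.8660 tMaxY 1.1600 | tΔX 1.1547 tΔY 2.0000
    t=0.8660 [x] (0,1) — stop
  → r_4 = 0.8660

ranges = [0.4850, 0.2887, 0.5000, 0.8660]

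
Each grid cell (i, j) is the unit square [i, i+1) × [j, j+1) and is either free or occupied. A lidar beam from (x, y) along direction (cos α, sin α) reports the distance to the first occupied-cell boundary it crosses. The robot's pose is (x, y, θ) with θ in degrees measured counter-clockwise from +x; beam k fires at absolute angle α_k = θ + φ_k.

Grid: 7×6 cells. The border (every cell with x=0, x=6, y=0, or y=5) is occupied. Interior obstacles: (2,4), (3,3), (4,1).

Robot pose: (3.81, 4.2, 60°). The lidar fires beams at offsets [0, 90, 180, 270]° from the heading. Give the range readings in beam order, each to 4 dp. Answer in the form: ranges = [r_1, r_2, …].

beam 1: φ=0°, α=60°
  cosα=0.5000 sinα=0.8660 | (3,4) | tMaxX 0.3800 tMaxY 0.9238 | tΔX 2.0000 tΔY 1.1547
    t=0.3800 [x] (4,4)
    t=0.9238 [y] (4,5) — stop
  → r_1 = 0.9238
beam 2: φ=90°, α=150°
  cosα=-0.8660 sinα=0.5000 | (3,4) | tMaxX 0.9353 tMaxY 1.6000 | tΔX 1.1547 tΔY 2.0000
    t=0.9353 [x] (2,4) — stop
  → r_2 = 0.9353
beam 3: φ=180°, α=240°
  cosα=-0.5000 sinα=-0.8660 | (3,4) | tMaxX 1.6200 tMaxY 0.2309 | tΔX 2.0000 tΔY 1.1547
    t=0.2309 [y] (3,3) — stop
  → r_3 = 0.2309
beam 4: φ=270°, α=330°
  cosα=0.8660 sinα=-0.5000 | (3,4) | tMaxX 0.2194 tMaxY 0.4000 | tΔX 1.1547 tΔY 2.0000
    t=0.2194 [x] (4,4)
    t=0.4000 [y] (4,3)
    t=1.3741 [x] (5,3)
    t=2.4000 [y] (5,2)
    t=2.5288 [x] (6,2) — stop
  → r_4 = 2.5288

ranges = [0.9238, 0.9353, 0.2309, 2.5288]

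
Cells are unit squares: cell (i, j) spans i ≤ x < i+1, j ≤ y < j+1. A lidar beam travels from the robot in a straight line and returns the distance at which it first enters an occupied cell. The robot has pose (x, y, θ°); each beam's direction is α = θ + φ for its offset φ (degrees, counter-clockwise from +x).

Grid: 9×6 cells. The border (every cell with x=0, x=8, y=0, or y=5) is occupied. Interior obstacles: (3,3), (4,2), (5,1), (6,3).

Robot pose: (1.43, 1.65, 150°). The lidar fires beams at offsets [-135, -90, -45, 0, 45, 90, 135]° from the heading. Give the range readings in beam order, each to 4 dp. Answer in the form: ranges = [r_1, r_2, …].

ranges = [2.6607, 3.8682, 1.6614, 0.4965, 0.4452, 0.7506, 0.6729]

beam 1: φ=-135°, α=15°
  d=(0.9659,0.2588)  start (1,1)  tX=0.5901 tY=1.3523  stride 1/|dx|=1.0353 1/|dy|=3.8637
    cross x-line → (2,1), t=0.5901
    cross y-line → (2,2), t=1.3523
    cross x-line → (3,2), t=1.6254
    cross x-line → (4,2), t=2.6607 (wall)
  → r_1 = 2.6607
beam 2: φ=-90°, α=60°
  d=(0.5000,0.8660)  start (1,1)  tX=1.1400 tY=0.4041  stride 1/|dx|=2.0000 1/|dy|=1.1547
    cross y-line → (1,2), t=0.4041
    cross x-line → (2,2), t=1.1400
    cross y-line → (2,3), t=1.5588
    cross y-line → (2,4), t=2.7135
    cross x-line → (3,4), t=3.1400
    cross y-line → (3,5), t=3.8682 (wall)
  → r_2 = 3.8682
beam 3: φ=-45°, α=105°
  d=(-0.2588,0.9659)  start (1,1)  tX=1.6614 tY=0.3623  stride 1/|dx|=3.8637 1/|dy|=1.0353
    cross y-line → (1,2), t=0.3623
    cross y-line → (1,3), t=1.3976
    cross x-line → (0,3), t=1.6614 (wall)
  → r_3 = 1.6614
beam 4: φ=0°, α=150°
  d=(-0.8660,0.5000)  start (1,1)  tX=0.4965 tY=0.7000  stride 1/|dx|=1.1547 1/|dy|=2.0000
    cross x-line → (0,1), t=0.4965 (wall)
  → r_4 = 0.4965
beam 5: φ=45°, α=195°
  d=(-0.9659,-0.2588)  start (1,1)  tX=0.4452 tY=2.5114  stride 1/|dx|=1.0353 1/|dy|=3.8637
    cross x-line → (0,1), t=0.4452 (wall)
  → r_5 = 0.4452
beam 6: φ=90°, α=240°
  d=(-0.5000,-0.8660)  start (1,1)  tX=0.8600 tY=0.7506  stride 1/|dx|=2.0000 1/|dy|=1.1547
    cross y-line → (1,0), t=0.7506 (wall)
  → r_6 = 0.7506
beam 7: φ=135°, α=285°
  d=(0.2588,-0.9659)  start (1,1)  tX=2.2023 tY=0.6729  stride 1/|dx|=3.8637 1/|dy|=1.0353
    cross y-line → (1,0), t=0.6729 (wall)
  → r_7 = 0.6729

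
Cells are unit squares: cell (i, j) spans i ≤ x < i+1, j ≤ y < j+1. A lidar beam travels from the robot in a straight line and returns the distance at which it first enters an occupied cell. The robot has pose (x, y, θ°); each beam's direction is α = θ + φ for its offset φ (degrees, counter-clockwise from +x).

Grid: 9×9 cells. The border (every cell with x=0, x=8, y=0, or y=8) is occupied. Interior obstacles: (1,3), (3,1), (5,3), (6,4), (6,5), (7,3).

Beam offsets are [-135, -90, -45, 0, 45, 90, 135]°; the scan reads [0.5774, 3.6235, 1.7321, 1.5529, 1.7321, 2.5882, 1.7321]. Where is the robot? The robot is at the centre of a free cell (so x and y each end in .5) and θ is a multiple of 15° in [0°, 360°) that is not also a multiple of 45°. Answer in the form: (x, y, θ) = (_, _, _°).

(x, y, θ) = (5.5, 2.5, 255°)

The pose lattice has 43·16 = 688 candidates. Test each by forward raycasting.
  (7.5, 6.5, 15°): beam 1 = 1.0000 ≠ 0.5774 ✗
  (3.5, 2.5, 330°): beam 1 = 2.5882 ≠ 0.5774 ✗
  (6.5, 6.5, 195°): beam 1 = 1.7321 ≠ 0.5774 ✗
  …
  (5.5, 2.5, 255°): r_1=0.5774, r_2=3.6235, r_3=1.7321, r_4=1.5529, r_5=1.7321, r_6=2.5882, r_7=1.7321 — all match ✓
No second candidate reproduces the full scan.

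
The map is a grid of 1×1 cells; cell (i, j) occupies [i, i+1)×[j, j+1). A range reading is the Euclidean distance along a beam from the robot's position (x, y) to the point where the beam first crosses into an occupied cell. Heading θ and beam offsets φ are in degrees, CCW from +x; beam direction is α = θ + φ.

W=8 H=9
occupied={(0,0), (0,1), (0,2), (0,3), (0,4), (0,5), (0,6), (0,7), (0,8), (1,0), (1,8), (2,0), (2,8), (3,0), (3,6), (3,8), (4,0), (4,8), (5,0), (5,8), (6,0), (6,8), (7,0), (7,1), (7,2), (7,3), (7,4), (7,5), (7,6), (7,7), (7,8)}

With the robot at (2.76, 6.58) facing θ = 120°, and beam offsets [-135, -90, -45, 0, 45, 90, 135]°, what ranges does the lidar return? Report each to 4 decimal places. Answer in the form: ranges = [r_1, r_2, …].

beam 1: φ=-135°, α=345°
  d=(0.9659,-0.2588)  start (2,6)  tX=0.2485 tY=2.2409  stride 1/|dx|=1.0353 1/|dy|=3.8637
    cross x-line → (3,6), t=0.2485 (wall)
  → r_1 = 0.2485
beam 2: φ=-90°, α=30°
  d=(0.8660,0.5000)  start (2,6)  tX=0.2771 tY=0.8400  stride 1/|dx|=1.1547 1/|dy|=2.0000
    cross x-line → (3,6), t=0.2771 (wall)
  → r_2 = 0.2771
beam 3: φ=-45°, α=75°
  d=(0.2588,0.9659)  start (2,6)  tX=0.9273 tY=0.4348  stride 1/|dx|=3.8637 1/|dy|=1.0353
    cross y-line → (2,7), t=0.4348
    cross x-line → (3,7), t=0.9273
    cross y-line → (3,8), t=1.4701 (wall)
  → r_3 = 1.4701
beam 4: φ=0°, α=120°
  d=(-0.5000,0.8660)  start (2,6)  tX=1.5200 tY=0.4850  stride 1/|dx|=2.0000 1/|dy|=1.1547
    cross y-line → (2,7), t=0.4850
    cross x-line → (1,7), t=1.5200
    cross y-line → (1,8), t=1.6397 (wall)
  → r_4 = 1.6397
beam 5: φ=45°, α=165°
  d=(-0.9659,0.2588)  start (2,6)  tX=0.7868 tY=1.6228  stride 1/|dx|=1.0353 1/|dy|=3.8637
    cross x-line → (1,6), t=0.7868
    cross y-line → (1,7), t=1.6228
    cross x-line → (0,7), t=1.8221 (wall)
  → r_5 = 1.8221
beam 6: φ=90°, α=210°
  d=(-0.8660,-0.5000)  start (2,6)  tX=0.8776 tY=1.1600  stride 1/|dx|=1.1547 1/|dy|=2.0000
    cross x-line → (1,6), t=0.8776
    cross y-line → (1,5), t=1.1600
    cross x-line → (0,5), t=2.0323 (wall)
  → r_6 = 2.0323
beam 7: φ=135°, α=255°
  d=(-0.2588,-0.9659)  start (2,6)  tX=2.9364 tY=0.6005  stride 1/|dx|=3.8637 1/|dy|=1.0353
    cross y-line → (2,5), t=0.6005
    cross y-line → (2,4), t=1.6357
    cross y-line → (2,3), t=2.6710
    cross x-line → (1,3), t=2.9364
    cross y-line → (1,2), t=3.7063
    cross y-line → (1,1), t=4.7416
    cross y-line → (1,0), t=5.7768 (wall)
  → r_7 = 5.7768

ranges = [0.2485, 0.2771, 1.4701, 1.6397, 1.8221, 2.0323, 5.7768]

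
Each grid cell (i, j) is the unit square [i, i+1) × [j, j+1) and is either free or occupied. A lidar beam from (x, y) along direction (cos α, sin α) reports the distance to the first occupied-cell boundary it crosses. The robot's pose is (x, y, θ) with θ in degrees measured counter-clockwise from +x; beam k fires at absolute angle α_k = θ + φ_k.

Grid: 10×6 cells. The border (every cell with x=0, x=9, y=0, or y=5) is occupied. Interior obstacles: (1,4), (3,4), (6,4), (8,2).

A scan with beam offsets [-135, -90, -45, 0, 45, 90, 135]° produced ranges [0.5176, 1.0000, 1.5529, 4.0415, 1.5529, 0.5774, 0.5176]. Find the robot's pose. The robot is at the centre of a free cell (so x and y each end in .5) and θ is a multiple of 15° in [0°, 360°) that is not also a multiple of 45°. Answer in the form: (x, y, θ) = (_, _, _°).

The pose lattice has 28·16 = 448 candidates. Test each by forward raycasting.
  (1.5, 3.5, 255°): beam 1 = 0.5774 ≠ 0.5176 ✗
  (2.5, 2.5, 300°): beam 1 = 1.5529 ≠ 0.5176 ✗
  (4.5, 2.5, 285°): beam 1 = 3.0000 ≠ 0.5176 ✗
  (2.5, 2.5, 195°): beam 1 = 1.7321 ≠ 0.5176 ✗
  …
  (8.5, 4.5, 240°): r_1=0.5176, r_2=1.0000, r_3=1.5529, r_4=4.0415, r_5=1.5529, r_6=0.5774, r_7=0.5176 — all match ✓
Only this pose fits every beam.

(x, y, θ) = (8.5, 4.5, 240°)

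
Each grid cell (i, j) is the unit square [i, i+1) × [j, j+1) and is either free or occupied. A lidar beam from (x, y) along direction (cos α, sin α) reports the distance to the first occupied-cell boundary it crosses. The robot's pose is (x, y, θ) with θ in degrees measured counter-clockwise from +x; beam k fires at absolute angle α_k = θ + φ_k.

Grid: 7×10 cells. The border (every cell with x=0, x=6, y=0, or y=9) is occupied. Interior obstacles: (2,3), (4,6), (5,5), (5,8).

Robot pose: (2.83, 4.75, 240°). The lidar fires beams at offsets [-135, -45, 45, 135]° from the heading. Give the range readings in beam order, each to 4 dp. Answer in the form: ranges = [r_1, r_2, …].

ranges = [4.3999, 1.8946, 3.8823, 2.2465]

beam 1: φ=-135°, α=105°
  d=(-0.2588,0.9659)  start (2,4)  tX=3.2069 tY=0.2588  stride 1/|dx|=3.8637 1/|dy|=1.0353
    cross y-line → (2,5), t=0.2588
    cross y-line → (2,6), t=1.2941
    cross y-line → (2,7), t=2.3294
    cross x-line → (1,7), t=3.2069
    cross y-line → (1,8), t=3.3646
    cross y-line → (1,9), t=4.3999 (wall)
  → r_1 = 4.3999
beam 2: φ=-45°, α=195°
  d=(-0.9659,-0.2588)  start (2,4)  tX=0.8593 tY=2.8978  stride 1/|dx|=1.0353 1/|dy|=3.8637
    cross x-line → (1,4), t=0.8593
    cross x-line → (0,4), t=1.8946 (wall)
  → r_2 = 1.8946
beam 3: φ=45°, α=285°
  d=(0.2588,-0.9659)  start (2,4)  tX=0.6568 tY=0.7765  stride 1/|dx|=3.8637 1/|dy|=1.0353
    cross x-line → (3,4), t=0.6568
    cross y-line → (3,3), t=0.7765
    cross y-line → (3,2), t=1.8117
    cross y-line → (3,1), t=2.8470
    cross y-line → (3,0), t=3.8823 (wall)
  → r_3 = 3.8823
beam 4: φ=135°, α=15°
  d=(0.9659,0.2588)  start (2,4)  tX=0.1760 tY=0.9659  stride 1/|dx|=1.0353 1/|dy|=3.8637
    cross x-line → (3,4), t=0.1760
    cross y-line → (3,5), t=0.9659
    cross x-line → (4,5), t=1.2113
    cross x-line → (5,5), t=2.2465 (wall)
  → r_4 = 2.2465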